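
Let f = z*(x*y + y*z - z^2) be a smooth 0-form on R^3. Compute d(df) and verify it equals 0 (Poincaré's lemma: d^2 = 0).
d(df) = 0

Step 1: df = sum_i (∂f/∂x_i) dx_i = (y*z) dx + (z*(x + z)) dy + (x*y + 2*y*z - 3*z^2) dz.
Step 2: Apply d again. Using the 1-form formula, the coefficient of dx ∧ dy in d(df) is ∂^2 f/∂x ∂y - ∂^2 f/∂y ∂x = (z) - (z) = 0 (equality of mixed partials for smooth f).
Similarly for dx ∧ dz and dy ∧ dz — all coefficients vanish. So d(df) = 0.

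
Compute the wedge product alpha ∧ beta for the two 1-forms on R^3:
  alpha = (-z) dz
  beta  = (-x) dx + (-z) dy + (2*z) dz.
alpha ∧ beta = (-x*z) dx ∧ dz + (-z^2) dy ∧ dz

Distribute the wedge, using dx_i ∧ dx_j = -dx_j ∧ dx_i and dx_i ∧ dx_i = 0. For each pair (i, j) with i < j, the coefficient of dx_i ∧ dx_j in alpha ∧ beta is (alpha_i * beta_j - alpha_j * beta_i). Collecting: alpha ∧ beta = (-x*z) dx ∧ dz + (-z^2) dy ∧ dz.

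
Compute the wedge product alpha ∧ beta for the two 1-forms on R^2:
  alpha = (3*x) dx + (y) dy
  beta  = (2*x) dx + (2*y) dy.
alpha ∧ beta = (4*x*y) dx ∧ dy

Distribute the wedge, using dx_i ∧ dx_j = -dx_j ∧ dx_i and dx_i ∧ dx_i = 0. For each pair (i, j) with i < j, the coefficient of dx_i ∧ dx_j in alpha ∧ beta is (alpha_i * beta_j - alpha_j * beta_i). Collecting: alpha ∧ beta = (4*x*y) dx ∧ dy.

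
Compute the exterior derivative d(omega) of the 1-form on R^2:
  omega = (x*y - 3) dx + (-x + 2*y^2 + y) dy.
d(omega) = (-x - 1) dx ∧ dy

For a 1-form omega = sum_i f_i dx_i, the exterior derivative is
  d(omega) = sum_{i < j} (∂f_j/∂x_i - ∂f_i/∂x_j) dx_i ∧ dx_j.
  coefficient of dx ∧ dy: ∂f_2/∂x - ∂f_1/∂y = ∂(-x + 2*y^2 + y)/∂x - ∂(x*y - 3)/∂y = -x - 1
Assembling: d(omega) = (-x - 1) dx ∧ dy.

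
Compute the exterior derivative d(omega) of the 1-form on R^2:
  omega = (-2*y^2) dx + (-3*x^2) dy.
d(omega) = (-6*x + 4*y) dx ∧ dy

For a 1-form omega = sum_i f_i dx_i, the exterior derivative is
  d(omega) = sum_{i < j} (∂f_j/∂x_i - ∂f_i/∂x_j) dx_i ∧ dx_j.
  coefficient of dx ∧ dy: ∂f_2/∂x - ∂f_1/∂y = ∂(-3*x^2)/∂x - ∂(-2*y^2)/∂y = -6*x + 4*y
Assembling: d(omega) = (-6*x + 4*y) dx ∧ dy.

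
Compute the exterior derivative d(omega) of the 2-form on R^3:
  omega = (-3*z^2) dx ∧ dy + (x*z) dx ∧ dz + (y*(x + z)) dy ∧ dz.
d(omega) = (y - 6*z) dx ∧ dy ∧ dz

For a 2-form omega = sum_{i<j} g_{ij} dx_i ∧ dx_j, the exterior derivative is
  d(omega) = sum_{i<j} d(g_{ij}) ∧ dx_i ∧ dx_j = sum_{i<j, k} (∂g_{ij}/∂x_k) dx_k ∧ dx_i ∧ dx_j.
Expand each term, using dx_k ∧ dx_i ∧ dx_j = sgn(permutation) dx_{(a)} ∧ dx_{(b)} ∧ dx_{(c)} with (a < b < c) sorted:
  d(-3*z^2) includes (∂/∂z)(-3*z^2) dz = (-6*z) dz, which multiplied by dx ∧ dy gives (-6*z) dx ∧ dy ∧ dz
  d(y*(x + z)) includes (∂/∂x)(y*(x + z)) dx = (y) dx, which multiplied by dy ∧ dz gives (y) dx ∧ dy ∧ dz
Collecting like 3-forms: d(omega) = (y - 6*z) dx ∧ dy ∧ dz.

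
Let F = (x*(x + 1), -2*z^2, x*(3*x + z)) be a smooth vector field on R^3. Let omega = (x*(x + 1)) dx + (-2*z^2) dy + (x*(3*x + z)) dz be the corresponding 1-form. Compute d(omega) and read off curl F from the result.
d(omega) = (4*z) dy ∧ dz + (-6*x - z) dz ∧ dx + (0) dx ∧ dy; curl F = (4*z, -6*x - z, 0)

d omega = sum_{i<j} (∂f_j/∂x_i - ∂f_i/∂x_j) dx_i ∧ dx_j. Under the identification (dy ∧ dz, dz ∧ dx, dx ∧ dy) ↔ (e_x, e_y, e_z), the coefficients are exactly the components of curl F. Compute:
  ∂R/∂y - ∂Q/∂z = (0) - (-4*z) = 4*z
  ∂P/∂z - ∂R/∂x = (0) - (6*x + z) = -6*x - z
  ∂Q/∂x - ∂P/∂y = (0) - (0) = 0.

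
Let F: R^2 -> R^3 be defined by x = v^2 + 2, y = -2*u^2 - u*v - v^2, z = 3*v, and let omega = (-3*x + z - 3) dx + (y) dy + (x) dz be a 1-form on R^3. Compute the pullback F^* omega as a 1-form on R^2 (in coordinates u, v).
F^* omega = (8*u^3 + 6*u^2*v + 5*u*v^2 + v^3) du + (2*u^3 + 5*u^2*v + 3*u*v^2 - 4*v^3 + 9*v^2 - 18*v + 6) dv

Using F^*(f dg) = (f ∘ F) d(g ∘ F), substitute each coordinate x_i by F_i(u, v) in f_i, and replace dx_i by d F_i = (∂F_i/∂u) du + (∂F_i/∂v) dv.
  For the x component: f_1(F) = -3*v^2 + 3*v - 9; d F_1 = (0) du + (2*v) dv
  For the y component: f_2(F) = -2*u^2 - u*v - v^2; d F_2 = (-4*u - v) du + (-u - 2*v) dv
  For the z component: f_3(F) = v^2 + 2; d F_3 = (0) du + (3) dv
Combining and collecting du, dv coefficients:
  coeff of du: 8*u^3 + 6*u^2*v + 5*u*v^2 + v^3
  coeff of dv: 2*u^3 + 5*u^2*v + 3*u*v^2 - 4*v^3 + 9*v^2 - 18*v + 6
F^* omega = (8*u^3 + 6*u^2*v + 5*u*v^2 + v^3) du + (2*u^3 + 5*u^2*v + 3*u*v^2 - 4*v^3 + 9*v^2 - 18*v + 6) dv.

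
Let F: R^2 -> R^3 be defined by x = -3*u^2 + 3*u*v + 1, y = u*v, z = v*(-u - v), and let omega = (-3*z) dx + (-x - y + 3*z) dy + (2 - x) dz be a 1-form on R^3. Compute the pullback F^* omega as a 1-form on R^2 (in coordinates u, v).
F^* omega = (v*(-18*u^2 - 13*u*v + 6*v^2 - 2)) du + (-u^2*v + 12*u*v^2 - 2*u - 2*v) dv

Using F^*(f dg) = (f ∘ F) d(g ∘ F), substitute each coordinate x_i by F_i(u, v) in f_i, and replace dx_i by d F_i = (∂F_i/∂u) du + (∂F_i/∂v) dv.
  For the x component: f_1(F) = 3*v*(u + v); d F_1 = (-6*u + 3*v) du + (3*u) dv
  For the y component: f_2(F) = 3*u^2 - 7*u*v - 3*v^2 - 1; d F_2 = (v) du + (u) dv
  For the z component: f_3(F) = 3*u^2 - 3*u*v + 1; d F_3 = (-v) du + (-u - 2*v) dv
Combining and collecting du, dv coefficients:
  coeff of du: v*(-18*u^2 - 13*u*v + 6*v^2 - 2)
  coeff of dv: -u^2*v + 12*u*v^2 - 2*u - 2*v
F^* omega = (v*(-18*u^2 - 13*u*v + 6*v^2 - 2)) du + (-u^2*v + 12*u*v^2 - 2*u - 2*v) dv.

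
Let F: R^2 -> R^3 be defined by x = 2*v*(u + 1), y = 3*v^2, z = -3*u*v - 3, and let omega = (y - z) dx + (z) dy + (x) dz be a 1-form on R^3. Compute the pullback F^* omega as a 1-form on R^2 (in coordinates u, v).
F^* omega = (6*v*(v^2 - v + 1)) du + (-12*u*v^2 + 6*u + 6*v^2 - 18*v + 6) dv

Using F^*(f dg) = (f ∘ F) d(g ∘ F), substitute each coordinate x_i by F_i(u, v) in f_i, and replace dx_i by d F_i = (∂F_i/∂u) du + (∂F_i/∂v) dv.
  For the x component: f_1(F) = 3*u*v + 3*v^2 + 3; d F_1 = (2*v) du + (2*u + 2) dv
  For the y component: f_2(F) = -3*u*v - 3; d F_2 = (0) du + (6*v) dv
  For the z component: f_3(F) = 2*v*(u + 1); d F_3 = (-3*v) du + (-3*u) dv
Combining and collecting du, dv coefficients:
  coeff of du: 6*v*(v^2 - v + 1)
  coeff of dv: -12*u*v^2 + 6*u + 6*v^2 - 18*v + 6
F^* omega = (6*v*(v^2 - v + 1)) du + (-12*u*v^2 + 6*u + 6*v^2 - 18*v + 6) dv.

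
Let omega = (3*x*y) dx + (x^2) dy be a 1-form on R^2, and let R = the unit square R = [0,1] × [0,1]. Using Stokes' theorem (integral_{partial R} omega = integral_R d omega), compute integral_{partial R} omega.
integral_(partial R) omega = -1/2

Stokes: integral_partial_R omega = integral_R d omega with d omega = (∂Q/∂x - ∂P/∂y) dx ∧ dy.
  ∂Q/∂x = 2*x
  ∂P/∂y = 3*x
  integrand = ∂Q/∂x - ∂P/∂y = -x.
Integrating over R: integral_0^1 integral_0^1 (-x) dx dy = -1/2.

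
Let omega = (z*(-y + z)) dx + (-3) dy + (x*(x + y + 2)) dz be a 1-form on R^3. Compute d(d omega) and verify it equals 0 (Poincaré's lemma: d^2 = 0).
d(d omega) = 0

Step 1: d omega = sum_{i<j} (∂f_j/∂x_i - ∂f_i/∂x_j) dx_i ∧ dx_j:
  coeff of dx ∧ dy: z
  coeff of dx ∧ dz: 2*x + 2*y - 2*z + 2
  coeff of dy ∧ dz: x
Step 2: Apply d again to each 2-form coefficient. The only possible 3-form in R^3 is dx ∧ dy ∧ dz, with coefficient
  ∂(coeff of dy∧dz)/∂x - ∂(coeff of dx∧dz)/∂y + ∂(coeff of dx∧dy)/∂z
  = ∂/∂x (x) - ∂/∂y (2*x + 2*y - 2*z + 2) + ∂/∂z (z).
Each of these terms simplifies to sums of mixed partials that cancel in pairs. The result is 0 (by equality of mixed partials for smooth functions — Schwarz / Clairaut).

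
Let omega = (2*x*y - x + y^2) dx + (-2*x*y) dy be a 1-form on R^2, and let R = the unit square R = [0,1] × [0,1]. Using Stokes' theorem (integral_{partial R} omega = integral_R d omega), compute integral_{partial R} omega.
integral_(partial R) omega = -3

Stokes: integral_partial_R omega = integral_R d omega with d omega = (∂Q/∂x - ∂P/∂y) dx ∧ dy.
  ∂Q/∂x = -2*y
  ∂P/∂y = 2*x + 2*y
  integrand = ∂Q/∂x - ∂P/∂y = -2*x - 4*y.
Integrating over R: integral_0^1 integral_0^1 (-2*x - 4*y) dx dy = -3.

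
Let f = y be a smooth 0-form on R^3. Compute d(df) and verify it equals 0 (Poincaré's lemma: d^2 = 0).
d(df) = 0

Step 1: df = sum_i (∂f/∂x_i) dx_i = (0) dx + (1) dy + (0) dz.
Step 2: Apply d again. Using the 1-form formula, the coefficient of dx ∧ dy in d(df) is ∂^2 f/∂x ∂y - ∂^2 f/∂y ∂x = (0) - (0) = 0 (equality of mixed partials for smooth f).
Similarly for dx ∧ dz and dy ∧ dz — all coefficients vanish. So d(df) = 0.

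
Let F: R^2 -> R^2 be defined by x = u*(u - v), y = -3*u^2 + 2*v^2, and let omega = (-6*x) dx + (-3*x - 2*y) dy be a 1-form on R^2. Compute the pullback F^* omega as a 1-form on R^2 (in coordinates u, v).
F^* omega = (-30*u^3 + 18*u*v^2) du + (6*u^3 + 6*u^2*v + 12*u*v^2 - 16*v^3) dv

Using F^*(f dg) = (f ∘ F) d(g ∘ F), substitute each coordinate x_i by F_i(u, v) in f_i, and replace dx_i by d F_i = (∂F_i/∂u) du + (∂F_i/∂v) dv.
  For the x component: f_1(F) = 6*u*(-u + v); d F_1 = (2*u - v) du + (-u) dv
  For the y component: f_2(F) = 3*u^2 + 3*u*v - 4*v^2; d F_2 = (-6*u) du + (4*v) dv
Combining and collecting du, dv coefficients:
  coeff of du: -30*u^3 + 18*u*v^2
  coeff of dv: 6*u^3 + 6*u^2*v + 12*u*v^2 - 16*v^3
F^* omega = (-30*u^3 + 18*u*v^2) du + (6*u^3 + 6*u^2*v + 12*u*v^2 - 16*v^3) dv.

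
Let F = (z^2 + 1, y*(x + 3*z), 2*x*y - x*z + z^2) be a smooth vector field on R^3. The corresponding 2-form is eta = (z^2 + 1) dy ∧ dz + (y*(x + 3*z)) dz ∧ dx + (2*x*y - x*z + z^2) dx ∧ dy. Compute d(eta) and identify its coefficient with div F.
d(eta) = (5*z) dx ∧ dy ∧ dz; div F = 5*z

For a 2-form in R^3 of the form above, applying d gives a 3-form with coefficient ∂P/∂x + ∂Q/∂y + ∂R/∂z:
  ∂P/∂x = 0
  ∂Q/∂y = x + 3*z
  ∂R/∂z = -x + 2*z
Sum = 5*z, which is exactly div F.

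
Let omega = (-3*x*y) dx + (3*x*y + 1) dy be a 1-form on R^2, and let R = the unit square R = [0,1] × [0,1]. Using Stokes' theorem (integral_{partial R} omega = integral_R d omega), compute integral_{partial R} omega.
integral_(partial R) omega = 3

Stokes: integral_partial_R omega = integral_R d omega with d omega = (∂Q/∂x - ∂P/∂y) dx ∧ dy.
  ∂Q/∂x = 3*y
  ∂P/∂y = -3*x
  integrand = ∂Q/∂x - ∂P/∂y = 3*x + 3*y.
Integrating over R: integral_0^1 integral_0^1 (3*x + 3*y) dx dy = 3.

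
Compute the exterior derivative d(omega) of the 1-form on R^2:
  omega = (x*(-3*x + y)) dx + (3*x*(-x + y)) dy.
d(omega) = (-7*x + 3*y) dx ∧ dy

For a 1-form omega = sum_i f_i dx_i, the exterior derivative is
  d(omega) = sum_{i < j} (∂f_j/∂x_i - ∂f_i/∂x_j) dx_i ∧ dx_j.
  coefficient of dx ∧ dy: ∂f_2/∂x - ∂f_1/∂y = ∂(3*x*(-x + y))/∂x - ∂(x*(-3*x + y))/∂y = -7*x + 3*y
Assembling: d(omega) = (-7*x + 3*y) dx ∧ dy.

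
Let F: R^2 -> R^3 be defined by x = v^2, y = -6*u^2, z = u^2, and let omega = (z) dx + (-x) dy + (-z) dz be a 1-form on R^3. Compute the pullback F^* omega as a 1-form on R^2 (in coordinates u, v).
F^* omega = (2*u*(-u^2 + 6*v^2)) du + (2*u^2*v) dv

Using F^*(f dg) = (f ∘ F) d(g ∘ F), substitute each coordinate x_i by F_i(u, v) in f_i, and replace dx_i by d F_i = (∂F_i/∂u) du + (∂F_i/∂v) dv.
  For the x component: f_1(F) = u^2; d F_1 = (0) du + (2*v) dv
  For the y component: f_2(F) = -v^2; d F_2 = (-12*u) du + (0) dv
  For the z component: f_3(F) = -u^2; d F_3 = (2*u) du + (0) dv
Combining and collecting du, dv coefficients:
  coeff of du: 2*u*(-u^2 + 6*v^2)
  coeff of dv: 2*u^2*v
F^* omega = (2*u*(-u^2 + 6*v^2)) du + (2*u^2*v) dv.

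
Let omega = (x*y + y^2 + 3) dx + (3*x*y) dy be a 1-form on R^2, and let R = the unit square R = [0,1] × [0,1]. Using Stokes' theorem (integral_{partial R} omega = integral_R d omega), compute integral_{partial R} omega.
integral_(partial R) omega = 0

Stokes: integral_partial_R omega = integral_R d omega with d omega = (∂Q/∂x - ∂P/∂y) dx ∧ dy.
  ∂Q/∂x = 3*y
  ∂P/∂y = x + 2*y
  integrand = ∂Q/∂x - ∂P/∂y = -x + y.
Integrating over R: integral_0^1 integral_0^1 (-x + y) dx dy = 0.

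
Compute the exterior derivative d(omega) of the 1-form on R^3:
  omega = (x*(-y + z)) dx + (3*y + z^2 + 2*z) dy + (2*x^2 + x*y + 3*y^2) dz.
d(omega) = (x) dx ∧ dy + (3*x + y) dx ∧ dz + (x + 6*y - 2*z - 2) dy ∧ dz

For a 1-form omega = sum_i f_i dx_i, the exterior derivative is
  d(omega) = sum_{i < j} (∂f_j/∂x_i - ∂f_i/∂x_j) dx_i ∧ dx_j.
  coefficient of dx ∧ dy: ∂f_2/∂x - ∂f_1/∂y = ∂(3*y + z^2 + 2*z)/∂x - ∂(x*(-y + z))/∂y = x
  coefficient of dx ∧ dz: ∂f_3/∂x - ∂f_1/∂z = ∂(2*x^2 + x*y + 3*y^2)/∂x - ∂(x*(-y + z))/∂z = 3*x + y
  coefficient of dy ∧ dz: ∂f_3/∂y - ∂f_2/∂z = ∂(2*x^2 + x*y + 3*y^2)/∂y - ∂(3*y + z^2 + 2*z)/∂z = x + 6*y - 2*z - 2
Assembling: d(omega) = (x) dx ∧ dy + (3*x + y) dx ∧ dz + (x + 6*y - 2*z - 2) dy ∧ dz.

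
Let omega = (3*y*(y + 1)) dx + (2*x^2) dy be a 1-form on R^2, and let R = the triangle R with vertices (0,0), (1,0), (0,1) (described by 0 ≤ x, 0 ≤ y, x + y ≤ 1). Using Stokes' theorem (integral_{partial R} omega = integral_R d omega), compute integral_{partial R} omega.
integral_(partial R) omega = -11/6

Stokes: integral_partial_R omega = integral_R d omega with d omega = (∂Q/∂x - ∂P/∂y) dx ∧ dy.
  ∂Q/∂x = 4*x
  ∂P/∂y = 6*y + 3
  integrand = ∂Q/∂x - ∂P/∂y = 4*x - 6*y - 3.
Integrating over R: integral_0^1 integral_0^{1-x} (4*x - 6*y - 3) dy dx = -11/6.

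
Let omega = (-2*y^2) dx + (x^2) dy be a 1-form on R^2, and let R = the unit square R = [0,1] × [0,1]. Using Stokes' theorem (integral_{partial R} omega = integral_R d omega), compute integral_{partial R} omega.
integral_(partial R) omega = 3

Stokes: integral_partial_R omega = integral_R d omega with d omega = (∂Q/∂x - ∂P/∂y) dx ∧ dy.
  ∂Q/∂x = 2*x
  ∂P/∂y = -4*y
  integrand = ∂Q/∂x - ∂P/∂y = 2*x + 4*y.
Integrating over R: integral_0^1 integral_0^1 (2*x + 4*y) dx dy = 3.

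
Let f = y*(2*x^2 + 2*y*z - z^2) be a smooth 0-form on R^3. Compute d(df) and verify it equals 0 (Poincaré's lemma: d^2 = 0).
d(df) = 0

Step 1: df = sum_i (∂f/∂x_i) dx_i = (4*x*y) dx + (2*x^2 + 4*y*z - z^2) dy + (2*y*(y - z)) dz.
Step 2: Apply d again. Using the 1-form formula, the coefficient of dx ∧ dy in d(df) is ∂^2 f/∂x ∂y - ∂^2 f/∂y ∂x = (4*x) - (4*x) = 0 (equality of mixed partials for smooth f).
Similarly for dx ∧ dz and dy ∧ dz — all coefficients vanish. So d(df) = 0.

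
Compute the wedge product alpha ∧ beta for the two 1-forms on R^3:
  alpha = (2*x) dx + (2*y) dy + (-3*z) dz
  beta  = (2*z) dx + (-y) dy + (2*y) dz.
alpha ∧ beta = (-2*y*(x + 2*z)) dx ∧ dy + (4*x*y + 6*z^2) dx ∧ dz + (y*(4*y - 3*z)) dy ∧ dz

Distribute the wedge, using dx_i ∧ dx_j = -dx_j ∧ dx_i and dx_i ∧ dx_i = 0. For each pair (i, j) with i < j, the coefficient of dx_i ∧ dx_j in alpha ∧ beta is (alpha_i * beta_j - alpha_j * beta_i). Collecting: alpha ∧ beta = (-2*y*(x + 2*z)) dx ∧ dy + (4*x*y + 6*z^2) dx ∧ dz + (y*(4*y - 3*z)) dy ∧ dz.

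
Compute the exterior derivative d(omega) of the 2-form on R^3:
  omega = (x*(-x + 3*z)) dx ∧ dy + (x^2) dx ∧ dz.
d(omega) = (3*x) dx ∧ dy ∧ dz

For a 2-form omega = sum_{i<j} g_{ij} dx_i ∧ dx_j, the exterior derivative is
  d(omega) = sum_{i<j} d(g_{ij}) ∧ dx_i ∧ dx_j = sum_{i<j, k} (∂g_{ij}/∂x_k) dx_k ∧ dx_i ∧ dx_j.
Expand each term, using dx_k ∧ dx_i ∧ dx_j = sgn(permutation) dx_{(a)} ∧ dx_{(b)} ∧ dx_{(c)} with (a < b < c) sorted:
  d(x*(-x + 3*z)) includes (∂/∂z)(x*(-x + 3*z)) dz = (3*x) dz, which multiplied by dx ∧ dy gives (3*x) dx ∧ dy ∧ dz
Collecting like 3-forms: d(omega) = (3*x) dx ∧ dy ∧ dz.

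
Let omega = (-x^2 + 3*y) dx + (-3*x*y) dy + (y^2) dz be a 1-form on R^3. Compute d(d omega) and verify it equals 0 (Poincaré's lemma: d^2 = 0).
d(d omega) = 0

Step 1: d omega = sum_{i<j} (∂f_j/∂x_i - ∂f_i/∂x_j) dx_i ∧ dx_j:
  coeff of dx ∧ dy: -3*y - 3
  coeff of dx ∧ dz: 0
  coeff of dy ∧ dz: 2*y
Step 2: Apply d again to each 2-form coefficient. The only possible 3-form in R^3 is dx ∧ dy ∧ dz, with coefficient
  ∂(coeff of dy∧dz)/∂x - ∂(coeff of dx∧dz)/∂y + ∂(coeff of dx∧dy)/∂z
  = ∂/∂x (2*y) - ∂/∂y (0) + ∂/∂z (-3*y - 3).
Each of these terms simplifies to sums of mixed partials that cancel in pairs. The result is 0 (by equality of mixed partials for smooth functions — Schwarz / Clairaut).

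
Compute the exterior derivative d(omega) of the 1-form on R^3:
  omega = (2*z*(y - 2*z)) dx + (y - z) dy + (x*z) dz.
d(omega) = (-2*z) dx ∧ dy + (-2*y + 9*z) dx ∧ dz + (1) dy ∧ dz

For a 1-form omega = sum_i f_i dx_i, the exterior derivative is
  d(omega) = sum_{i < j} (∂f_j/∂x_i - ∂f_i/∂x_j) dx_i ∧ dx_j.
  coefficient of dx ∧ dy: ∂f_2/∂x - ∂f_1/∂y = ∂(y - z)/∂x - ∂(2*z*(y - 2*z))/∂y = -2*z
  coefficient of dx ∧ dz: ∂f_3/∂x - ∂f_1/∂z = ∂(x*z)/∂x - ∂(2*z*(y - 2*z))/∂z = -2*y + 9*z
  coefficient of dy ∧ dz: ∂f_3/∂y - ∂f_2/∂z = ∂(x*z)/∂y - ∂(y - z)/∂z = 1
Assembling: d(omega) = (-2*z) dx ∧ dy + (-2*y + 9*z) dx ∧ dz + (1) dy ∧ dz.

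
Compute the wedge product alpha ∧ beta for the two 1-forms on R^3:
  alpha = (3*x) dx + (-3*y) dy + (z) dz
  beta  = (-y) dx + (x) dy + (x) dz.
alpha ∧ beta = (3*x^2 - 3*y^2) dx ∧ dy + (3*x^2 + y*z) dx ∧ dz + (-x*(3*y + z)) dy ∧ dz

Distribute the wedge, using dx_i ∧ dx_j = -dx_j ∧ dx_i and dx_i ∧ dx_i = 0. For each pair (i, j) with i < j, the coefficient of dx_i ∧ dx_j in alpha ∧ beta is (alpha_i * beta_j - alpha_j * beta_i). Collecting: alpha ∧ beta = (3*x^2 - 3*y^2) dx ∧ dy + (3*x^2 + y*z) dx ∧ dz + (-x*(3*y + z)) dy ∧ dz.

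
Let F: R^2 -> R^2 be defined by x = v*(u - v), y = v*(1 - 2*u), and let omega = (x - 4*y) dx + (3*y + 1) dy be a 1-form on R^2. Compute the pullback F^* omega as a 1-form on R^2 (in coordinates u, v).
F^* omega = (v*(21*u*v - v^2 - 10*v - 2)) du + (21*u^2*v - 19*u*v^2 - 16*u*v - 2*u + 2*v^3 + 8*v^2 + 3*v + 1) dv

Using F^*(f dg) = (f ∘ F) d(g ∘ F), substitute each coordinate x_i by F_i(u, v) in f_i, and replace dx_i by d F_i = (∂F_i/∂u) du + (∂F_i/∂v) dv.
  For the x component: f_1(F) = v*(9*u - v - 4); d F_1 = (v) du + (u - 2*v) dv
  For the y component: f_2(F) = -6*u*v + 3*v + 1; d F_2 = (-2*v) du + (1 - 2*u) dv
Combining and collecting du, dv coefficients:
  coeff of du: v*(21*u*v - v^2 - 10*v - 2)
  coeff of dv: 21*u^2*v - 19*u*v^2 - 16*u*v - 2*u + 2*v^3 + 8*v^2 + 3*v + 1
F^* omega = (v*(21*u*v - v^2 - 10*v - 2)) du + (21*u^2*v - 19*u*v^2 - 16*u*v - 2*u + 2*v^3 + 8*v^2 + 3*v + 1) dv.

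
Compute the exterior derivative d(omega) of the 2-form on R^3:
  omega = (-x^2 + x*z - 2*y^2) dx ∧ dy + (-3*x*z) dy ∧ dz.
d(omega) = (x - 3*z) dx ∧ dy ∧ dz

For a 2-form omega = sum_{i<j} g_{ij} dx_i ∧ dx_j, the exterior derivative is
  d(omega) = sum_{i<j} d(g_{ij}) ∧ dx_i ∧ dx_j = sum_{i<j, k} (∂g_{ij}/∂x_k) dx_k ∧ dx_i ∧ dx_j.
Expand each term, using dx_k ∧ dx_i ∧ dx_j = sgn(permutation) dx_{(a)} ∧ dx_{(b)} ∧ dx_{(c)} with (a < b < c) sorted:
  d(-x^2 + x*z - 2*y^2) includes (∂/∂z)(-x^2 + x*z - 2*y^2) dz = (x) dz, which multiplied by dx ∧ dy gives (x) dx ∧ dy ∧ dz
  d(-3*x*z) includes (∂/∂x)(-3*x*z) dx = (-3*z) dx, which multiplied by dy ∧ dz gives (-3*z) dx ∧ dy ∧ dz
Collecting like 3-forms: d(omega) = (x - 3*z) dx ∧ dy ∧ dz.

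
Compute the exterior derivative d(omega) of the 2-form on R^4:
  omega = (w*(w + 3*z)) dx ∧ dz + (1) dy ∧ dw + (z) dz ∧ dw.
d(omega) = (2*w + 3*z) dx ∧ dz ∧ dw

For a 2-form omega = sum_{i<j} g_{ij} dx_i ∧ dx_j, the exterior derivative is
  d(omega) = sum_{i<j} d(g_{ij}) ∧ dx_i ∧ dx_j = sum_{i<j, k} (∂g_{ij}/∂x_k) dx_k ∧ dx_i ∧ dx_j.
Expand each term, using dx_k ∧ dx_i ∧ dx_j = sgn(permutation) dx_{(a)} ∧ dx_{(b)} ∧ dx_{(c)} with (a < b < c) sorted:
  d(w*(w + 3*z)) includes (∂/∂w)(w*(w + 3*z)) dw = (2*w + 3*z) dw, which multiplied by dx ∧ dz gives (2*w + 3*z) dx ∧ dz ∧ dw
Collecting like 3-forms: d(omega) = (2*w + 3*z) dx ∧ dz ∧ dw.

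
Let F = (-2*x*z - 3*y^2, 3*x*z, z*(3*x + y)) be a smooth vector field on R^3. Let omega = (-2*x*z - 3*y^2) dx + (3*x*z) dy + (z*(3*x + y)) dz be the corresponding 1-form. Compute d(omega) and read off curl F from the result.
d(omega) = (-3*x + z) dy ∧ dz + (-2*x - 3*z) dz ∧ dx + (6*y + 3*z) dx ∧ dy; curl F = (-3*x + z, -2*x - 3*z, 6*y + 3*z)

d omega = sum_{i<j} (∂f_j/∂x_i - ∂f_i/∂x_j) dx_i ∧ dx_j. Under the identification (dy ∧ dz, dz ∧ dx, dx ∧ dy) ↔ (e_x, e_y, e_z), the coefficients are exactly the components of curl F. Compute:
  ∂R/∂y - ∂Q/∂z = (z) - (3*x) = -3*x + z
  ∂P/∂z - ∂R/∂x = (-2*x) - (3*z) = -2*x - 3*z
  ∂Q/∂x - ∂P/∂y = (3*z) - (-6*y) = 6*y + 3*z.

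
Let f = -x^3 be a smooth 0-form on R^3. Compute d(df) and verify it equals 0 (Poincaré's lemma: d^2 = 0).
d(df) = 0

Step 1: df = sum_i (∂f/∂x_i) dx_i = (-3*x^2) dx + (0) dy + (0) dz.
Step 2: Apply d again. Using the 1-form formula, the coefficient of dx ∧ dy in d(df) is ∂^2 f/∂x ∂y - ∂^2 f/∂y ∂x = (0) - (0) = 0 (equality of mixed partials for smooth f).
Similarly for dx ∧ dz and dy ∧ dz — all coefficients vanish. So d(df) = 0.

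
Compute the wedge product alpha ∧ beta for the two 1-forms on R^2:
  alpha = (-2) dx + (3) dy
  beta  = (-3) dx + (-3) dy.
alpha ∧ beta = (15) dx ∧ dy

Distribute the wedge, using dx_i ∧ dx_j = -dx_j ∧ dx_i and dx_i ∧ dx_i = 0. For each pair (i, j) with i < j, the coefficient of dx_i ∧ dx_j in alpha ∧ beta is (alpha_i * beta_j - alpha_j * beta_i). Collecting: alpha ∧ beta = (15) dx ∧ dy.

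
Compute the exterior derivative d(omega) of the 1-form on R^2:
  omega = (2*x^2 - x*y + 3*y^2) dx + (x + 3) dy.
d(omega) = (x - 6*y + 1) dx ∧ dy

For a 1-form omega = sum_i f_i dx_i, the exterior derivative is
  d(omega) = sum_{i < j} (∂f_j/∂x_i - ∂f_i/∂x_j) dx_i ∧ dx_j.
  coefficient of dx ∧ dy: ∂f_2/∂x - ∂f_1/∂y = ∂(x + 3)/∂x - ∂(2*x^2 - x*y + 3*y^2)/∂y = x - 6*y + 1
Assembling: d(omega) = (x - 6*y + 1) dx ∧ dy.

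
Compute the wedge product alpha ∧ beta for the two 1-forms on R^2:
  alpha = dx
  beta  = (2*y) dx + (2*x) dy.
alpha ∧ beta = (2*x) dx ∧ dy

Distribute the wedge, using dx_i ∧ dx_j = -dx_j ∧ dx_i and dx_i ∧ dx_i = 0. For each pair (i, j) with i < j, the coefficient of dx_i ∧ dx_j in alpha ∧ beta is (alpha_i * beta_j - alpha_j * beta_i). Collecting: alpha ∧ beta = (2*x) dx ∧ dy.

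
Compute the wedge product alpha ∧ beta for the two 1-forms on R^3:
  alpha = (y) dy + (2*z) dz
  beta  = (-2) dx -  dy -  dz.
alpha ∧ beta = (2*y) dx ∧ dy + (-y + 2*z) dy ∧ dz + (4*z) dx ∧ dz

Distribute the wedge, using dx_i ∧ dx_j = -dx_j ∧ dx_i and dx_i ∧ dx_i = 0. For each pair (i, j) with i < j, the coefficient of dx_i ∧ dx_j in alpha ∧ beta is (alpha_i * beta_j - alpha_j * beta_i). Collecting: alpha ∧ beta = (2*y) dx ∧ dy + (-y + 2*z) dy ∧ dz + (4*z) dx ∧ dz.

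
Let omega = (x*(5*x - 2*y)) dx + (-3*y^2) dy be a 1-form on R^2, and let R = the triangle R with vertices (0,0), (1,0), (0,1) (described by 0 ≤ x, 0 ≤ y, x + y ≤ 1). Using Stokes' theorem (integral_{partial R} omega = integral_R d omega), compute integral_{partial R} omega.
integral_(partial R) omega = 1/3

Stokes: integral_partial_R omega = integral_R d omega with d omega = (∂Q/∂x - ∂P/∂y) dx ∧ dy.
  ∂Q/∂x = 0
  ∂P/∂y = -2*x
  integrand = ∂Q/∂x - ∂P/∂y = 2*x.
Integrating over R: integral_0^1 integral_0^{1-x} (2*x) dy dx = 1/3.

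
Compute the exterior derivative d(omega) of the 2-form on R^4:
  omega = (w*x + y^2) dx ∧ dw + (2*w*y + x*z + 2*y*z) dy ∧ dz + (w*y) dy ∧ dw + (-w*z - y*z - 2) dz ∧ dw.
d(omega) = (-2*y) dx ∧ dy ∧ dw + (z) dx ∧ dy ∧ dz + (2*y - z) dy ∧ dz ∧ dw

For a 2-form omega = sum_{i<j} g_{ij} dx_i ∧ dx_j, the exterior derivative is
  d(omega) = sum_{i<j} d(g_{ij}) ∧ dx_i ∧ dx_j = sum_{i<j, k} (∂g_{ij}/∂x_k) dx_k ∧ dx_i ∧ dx_j.
Expand each term, using dx_k ∧ dx_i ∧ dx_j = sgn(permutation) dx_{(a)} ∧ dx_{(b)} ∧ dx_{(c)} with (a < b < c) sorted:
  d(w*x + y^2) includes (∂/∂y)(w*x + y^2) dy = (2*y) dy, which multiplied by dx ∧ dw gives (-2*y) dx ∧ dy ∧ dw
  d(2*w*y + x*z + 2*y*z) includes (∂/∂x)(2*w*y + x*z + 2*y*z) dx = (z) dx, which multiplied by dy ∧ dz gives (z) dx ∧ dy ∧ dz
  d(2*w*y + x*z + 2*y*z) includes (∂/∂w)(2*w*y + x*z + 2*y*z) dw = (2*y) dw, which multiplied by dy ∧ dz gives (2*y) dy ∧ dz ∧ dw
  d(-w*z - y*z - 2) includes (∂/∂y)(-w*z - y*z - 2) dy = (-z) dy, which multiplied by dz ∧ dw gives (-z) dy ∧ dz ∧ dw
Collecting like 3-forms: d(omega) = (-2*y) dx ∧ dy ∧ dw + (z) dx ∧ dy ∧ dz + (2*y - z) dy ∧ dz ∧ dw.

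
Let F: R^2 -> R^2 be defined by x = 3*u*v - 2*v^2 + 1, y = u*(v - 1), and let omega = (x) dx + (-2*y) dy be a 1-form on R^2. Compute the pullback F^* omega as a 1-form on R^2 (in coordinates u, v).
F^* omega = (7*u*v^2 + 4*u*v - 2*u - 6*v^3 + 3*v) du + (7*u^2*v + 2*u^2 - 18*u*v^2 + 3*u + 8*v^3 - 4*v) dv

Using F^*(f dg) = (f ∘ F) d(g ∘ F), substitute each coordinate x_i by F_i(u, v) in f_i, and replace dx_i by d F_i = (∂F_i/∂u) du + (∂F_i/∂v) dv.
  For the x component: f_1(F) = 3*u*v - 2*v^2 + 1; d F_1 = (3*v) du + (3*u - 4*v) dv
  For the y component: f_2(F) = 2*u*(1 - v); d F_2 = (v - 1) du + (u) dv
Combining and collecting du, dv coefficients:
  coeff of du: 7*u*v^2 + 4*u*v - 2*u - 6*v^3 + 3*v
  coeff of dv: 7*u^2*v + 2*u^2 - 18*u*v^2 + 3*u + 8*v^3 - 4*v
F^* omega = (7*u*v^2 + 4*u*v - 2*u - 6*v^3 + 3*v) du + (7*u^2*v + 2*u^2 - 18*u*v^2 + 3*u + 8*v^3 - 4*v) dv.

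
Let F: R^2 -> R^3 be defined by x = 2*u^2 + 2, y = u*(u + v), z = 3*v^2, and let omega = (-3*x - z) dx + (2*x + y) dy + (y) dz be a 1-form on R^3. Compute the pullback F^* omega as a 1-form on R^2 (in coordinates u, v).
F^* omega = (-14*u^3 + 7*u^2*v - 11*u*v^2 - 16*u + 4*v) du + (u*(5*u^2 + 7*u*v + 6*v^2 + 4)) dv

Using F^*(f dg) = (f ∘ F) d(g ∘ F), substitute each coordinate x_i by F_i(u, v) in f_i, and replace dx_i by d F_i = (∂F_i/∂u) du + (∂F_i/∂v) dv.
  For the x component: f_1(F) = -6*u^2 - 3*v^2 - 6; d F_1 = (4*u) du + (0) dv
  For the y component: f_2(F) = 5*u^2 + u*v + 4; d F_2 = (2*u + v) du + (u) dv
  For the z component: f_3(F) = u*(u + v); d F_3 = (0) du + (6*v) dv
Combining and collecting du, dv coefficients:
  coeff of du: -14*u^3 + 7*u^2*v - 11*u*v^2 - 16*u + 4*v
  coeff of dv: u*(5*u^2 + 7*u*v + 6*v^2 + 4)
F^* omega = (-14*u^3 + 7*u^2*v - 11*u*v^2 - 16*u + 4*v) du + (u*(5*u^2 + 7*u*v + 6*v^2 + 4)) dv.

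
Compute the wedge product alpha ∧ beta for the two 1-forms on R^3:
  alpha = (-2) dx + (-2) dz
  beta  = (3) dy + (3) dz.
alpha ∧ beta = (-6) dx ∧ dy + (-6) dx ∧ dz + (6) dy ∧ dz

Distribute the wedge, using dx_i ∧ dx_j = -dx_j ∧ dx_i and dx_i ∧ dx_i = 0. For each pair (i, j) with i < j, the coefficient of dx_i ∧ dx_j in alpha ∧ beta is (alpha_i * beta_j - alpha_j * beta_i). Collecting: alpha ∧ beta = (-6) dx ∧ dy + (-6) dx ∧ dz + (6) dy ∧ dz.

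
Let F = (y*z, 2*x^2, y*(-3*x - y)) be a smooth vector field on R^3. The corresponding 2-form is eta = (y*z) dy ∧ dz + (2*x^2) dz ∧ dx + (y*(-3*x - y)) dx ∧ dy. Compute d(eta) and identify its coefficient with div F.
d(eta) = (0) dx ∧ dy ∧ dz; div F = 0

For a 2-form in R^3 of the form above, applying d gives a 3-form with coefficient ∂P/∂x + ∂Q/∂y + ∂R/∂z:
  ∂P/∂x = 0
  ∂Q/∂y = 0
  ∂R/∂z = 0
Sum = 0, which is exactly div F.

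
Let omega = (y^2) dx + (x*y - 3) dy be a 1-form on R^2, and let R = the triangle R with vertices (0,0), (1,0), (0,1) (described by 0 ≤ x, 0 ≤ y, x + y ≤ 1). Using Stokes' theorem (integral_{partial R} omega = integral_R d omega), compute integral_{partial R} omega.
integral_(partial R) omega = -1/6

Stokes: integral_partial_R omega = integral_R d omega with d omega = (∂Q/∂x - ∂P/∂y) dx ∧ dy.
  ∂Q/∂x = y
  ∂P/∂y = 2*y
  integrand = ∂Q/∂x - ∂P/∂y = -y.
Integrating over R: integral_0^1 integral_0^{1-x} (-y) dy dx = -1/6.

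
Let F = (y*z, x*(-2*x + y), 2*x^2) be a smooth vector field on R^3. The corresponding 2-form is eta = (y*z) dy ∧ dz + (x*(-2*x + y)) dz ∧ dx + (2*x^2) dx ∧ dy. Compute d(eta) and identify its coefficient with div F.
d(eta) = (x) dx ∧ dy ∧ dz; div F = x

For a 2-form in R^3 of the form above, applying d gives a 3-form with coefficient ∂P/∂x + ∂Q/∂y + ∂R/∂z:
  ∂P/∂x = 0
  ∂Q/∂y = x
  ∂R/∂z = 0
Sum = x, which is exactly div F.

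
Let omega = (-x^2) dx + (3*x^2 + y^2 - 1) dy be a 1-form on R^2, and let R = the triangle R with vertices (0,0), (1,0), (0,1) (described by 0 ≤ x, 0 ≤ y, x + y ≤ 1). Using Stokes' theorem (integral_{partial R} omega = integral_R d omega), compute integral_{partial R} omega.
integral_(partial R) omega = 1

Stokes: integral_partial_R omega = integral_R d omega with d omega = (∂Q/∂x - ∂P/∂y) dx ∧ dy.
  ∂Q/∂x = 6*x
  ∂P/∂y = 0
  integrand = ∂Q/∂x - ∂P/∂y = 6*x.
Integrating over R: integral_0^1 integral_0^{1-x} (6*x) dy dx = 1.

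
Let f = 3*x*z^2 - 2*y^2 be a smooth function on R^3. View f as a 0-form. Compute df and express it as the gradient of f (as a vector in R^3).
df = (3*z^2) dx + (-4*y) dy + (6*x*z) dz; grad f = (3*z^2, -4*y, 6*x*z)

For a 0-form f, d f = (∂f/∂x) dx + (∂f/∂y) dy + (∂f/∂z) dz. The components of the vector representation are exactly the entries of grad f in Cartesian coordinates:
  ∂f/∂x = 3*z^2
  ∂f/∂y = -4*y
  ∂f/∂z = 6*x*z.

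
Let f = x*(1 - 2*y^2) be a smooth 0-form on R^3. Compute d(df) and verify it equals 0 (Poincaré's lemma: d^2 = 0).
d(df) = 0

Step 1: df = sum_i (∂f/∂x_i) dx_i = (1 - 2*y^2) dx + (-4*x*y) dy + (0) dz.
Step 2: Apply d again. Using the 1-form formula, the coefficient of dx ∧ dy in d(df) is ∂^2 f/∂x ∂y - ∂^2 f/∂y ∂x = (-4*y) - (-4*y) = 0 (equality of mixed partials for smooth f).
Similarly for dx ∧ dz and dy ∧ dz — all coefficients vanish. So d(df) = 0.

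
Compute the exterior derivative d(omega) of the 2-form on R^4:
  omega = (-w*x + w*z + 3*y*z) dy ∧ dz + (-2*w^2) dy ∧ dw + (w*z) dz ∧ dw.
d(omega) = (-w) dx ∧ dy ∧ dz + (-x + z) dy ∧ dz ∧ dw

For a 2-form omega = sum_{i<j} g_{ij} dx_i ∧ dx_j, the exterior derivative is
  d(omega) = sum_{i<j} d(g_{ij}) ∧ dx_i ∧ dx_j = sum_{i<j, k} (∂g_{ij}/∂x_k) dx_k ∧ dx_i ∧ dx_j.
Expand each term, using dx_k ∧ dx_i ∧ dx_j = sgn(permutation) dx_{(a)} ∧ dx_{(b)} ∧ dx_{(c)} with (a < b < c) sorted:
  d(-w*x + w*z + 3*y*z) includes (∂/∂x)(-w*x + w*z + 3*y*z) dx = (-w) dx, which multiplied by dy ∧ dz gives (-w) dx ∧ dy ∧ dz
  d(-w*x + w*z + 3*y*z) includes (∂/∂w)(-w*x + w*z + 3*y*z) dw = (-x + z) dw, which multiplied by dy ∧ dz gives (-x + z) dy ∧ dz ∧ dw
Collecting like 3-forms: d(omega) = (-w) dx ∧ dy ∧ dz + (-x + z) dy ∧ dz ∧ dw.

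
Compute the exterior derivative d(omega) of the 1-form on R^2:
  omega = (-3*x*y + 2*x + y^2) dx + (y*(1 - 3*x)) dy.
d(omega) = (3*x - 5*y) dx ∧ dy

For a 1-form omega = sum_i f_i dx_i, the exterior derivative is
  d(omega) = sum_{i < j} (∂f_j/∂x_i - ∂f_i/∂x_j) dx_i ∧ dx_j.
  coefficient of dx ∧ dy: ∂f_2/∂x - ∂f_1/∂y = ∂(y*(1 - 3*x))/∂x - ∂(-3*x*y + 2*x + y^2)/∂y = 3*x - 5*y
Assembling: d(omega) = (3*x - 5*y) dx ∧ dy.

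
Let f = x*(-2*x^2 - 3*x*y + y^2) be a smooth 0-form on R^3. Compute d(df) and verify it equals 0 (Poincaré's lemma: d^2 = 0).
d(df) = 0

Step 1: df = sum_i (∂f/∂x_i) dx_i = (-6*x^2 - 6*x*y + y^2) dx + (x*(-3*x + 2*y)) dy + (0) dz.
Step 2: Apply d again. Using the 1-form formula, the coefficient of dx ∧ dy in d(df) is ∂^2 f/∂x ∂y - ∂^2 f/∂y ∂x = (-6*x + 2*y) - (-6*x + 2*y) = 0 (equality of mixed partials for smooth f).
Similarly for dx ∧ dz and dy ∧ dz — all coefficients vanish. So d(df) = 0.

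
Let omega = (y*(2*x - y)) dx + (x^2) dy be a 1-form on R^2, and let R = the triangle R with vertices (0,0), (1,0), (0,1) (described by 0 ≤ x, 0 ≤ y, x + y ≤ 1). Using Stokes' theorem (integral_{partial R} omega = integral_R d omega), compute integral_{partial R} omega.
integral_(partial R) omega = 1/3

Stokes: integral_partial_R omega = integral_R d omega with d omega = (∂Q/∂x - ∂P/∂y) dx ∧ dy.
  ∂Q/∂x = 2*x
  ∂P/∂y = 2*x - 2*y
  integrand = ∂Q/∂x - ∂P/∂y = 2*y.
Integrating over R: integral_0^1 integral_0^{1-x} (2*y) dy dx = 1/3.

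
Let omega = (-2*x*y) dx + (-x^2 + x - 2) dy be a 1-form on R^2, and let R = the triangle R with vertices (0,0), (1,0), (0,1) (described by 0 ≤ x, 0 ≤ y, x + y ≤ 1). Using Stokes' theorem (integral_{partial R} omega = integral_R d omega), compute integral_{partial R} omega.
integral_(partial R) omega = 1/2

Stokes: integral_partial_R omega = integral_R d omega with d omega = (∂Q/∂x - ∂P/∂y) dx ∧ dy.
  ∂Q/∂x = 1 - 2*x
  ∂P/∂y = -2*x
  integrand = ∂Q/∂x - ∂P/∂y = 1.
Integrating over R: integral_0^1 integral_0^{1-x} (1) dy dx = 1/2.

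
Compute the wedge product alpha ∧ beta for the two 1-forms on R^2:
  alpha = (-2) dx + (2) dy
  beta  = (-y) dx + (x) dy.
alpha ∧ beta = (-2*x + 2*y) dx ∧ dy

Distribute the wedge, using dx_i ∧ dx_j = -dx_j ∧ dx_i and dx_i ∧ dx_i = 0. For each pair (i, j) with i < j, the coefficient of dx_i ∧ dx_j in alpha ∧ beta is (alpha_i * beta_j - alpha_j * beta_i). Collecting: alpha ∧ beta = (-2*x + 2*y) dx ∧ dy.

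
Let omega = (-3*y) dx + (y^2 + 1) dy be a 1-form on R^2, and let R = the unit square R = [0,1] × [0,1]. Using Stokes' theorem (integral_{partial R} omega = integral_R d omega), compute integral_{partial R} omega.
integral_(partial R) omega = 3

Stokes: integral_partial_R omega = integral_R d omega with d omega = (∂Q/∂x - ∂P/∂y) dx ∧ dy.
  ∂Q/∂x = 0
  ∂P/∂y = -3
  integrand = ∂Q/∂x - ∂P/∂y = 3.
Integrating over R: integral_0^1 integral_0^1 (3) dx dy = 3.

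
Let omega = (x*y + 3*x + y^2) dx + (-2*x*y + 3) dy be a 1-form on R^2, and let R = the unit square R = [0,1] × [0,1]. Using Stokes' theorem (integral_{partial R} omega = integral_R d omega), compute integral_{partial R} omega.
integral_(partial R) omega = -5/2

Stokes: integral_partial_R omega = integral_R d omega with d omega = (∂Q/∂x - ∂P/∂y) dx ∧ dy.
  ∂Q/∂x = -2*y
  ∂P/∂y = x + 2*y
  integrand = ∂Q/∂x - ∂P/∂y = -x - 4*y.
Integrating over R: integral_0^1 integral_0^1 (-x - 4*y) dx dy = -5/2.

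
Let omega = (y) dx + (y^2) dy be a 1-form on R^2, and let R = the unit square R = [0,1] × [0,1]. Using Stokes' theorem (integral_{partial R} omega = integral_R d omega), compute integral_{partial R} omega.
integral_(partial R) omega = -1

Stokes: integral_partial_R omega = integral_R d omega with d omega = (∂Q/∂x - ∂P/∂y) dx ∧ dy.
  ∂Q/∂x = 0
  ∂P/∂y = 1
  integrand = ∂Q/∂x - ∂P/∂y = -1.
Integrating over R: integral_0^1 integral_0^1 (-1) dx dy = -1.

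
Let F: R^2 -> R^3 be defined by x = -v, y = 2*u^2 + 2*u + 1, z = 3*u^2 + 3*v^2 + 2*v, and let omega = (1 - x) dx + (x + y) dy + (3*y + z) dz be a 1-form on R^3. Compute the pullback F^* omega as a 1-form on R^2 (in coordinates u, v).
F^* omega = (62*u^3 + 48*u^2 + 18*u*v^2 + 8*u*v + 26*u - 2*v + 2) du + (54*u^2*v + 18*u^2 + 36*u*v + 12*u + 18*v^3 + 18*v^2 + 21*v + 5) dv

Using F^*(f dg) = (f ∘ F) d(g ∘ F), substitute each coordinate x_i by F_i(u, v) in f_i, and replace dx_i by d F_i = (∂F_i/∂u) du + (∂F_i/∂v) dv.
  For the x component: f_1(F) = v + 1; d F_1 = (0) du + (-1) dv
  For the y component: f_2(F) = 2*u^2 + 2*u - v + 1; d F_2 = (4*u + 2) du + (0) dv
  For the z component: f_3(F) = 9*u^2 + 6*u + 3*v^2 + 2*v + 3; d F_3 = (6*u) du + (6*v + 2) dv
Combining and collecting du, dv coefficients:
  coeff of du: 62*u^3 + 48*u^2 + 18*u*v^2 + 8*u*v + 26*u - 2*v + 2
  coeff of dv: 54*u^2*v + 18*u^2 + 36*u*v + 12*u + 18*v^3 + 18*v^2 + 21*v + 5
F^* omega = (62*u^3 + 48*u^2 + 18*u*v^2 + 8*u*v + 26*u - 2*v + 2) du + (54*u^2*v + 18*u^2 + 36*u*v + 12*u + 18*v^3 + 18*v^2 + 21*v + 5) dv.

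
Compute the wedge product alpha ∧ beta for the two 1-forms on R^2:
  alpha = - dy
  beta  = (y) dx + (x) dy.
alpha ∧ beta = (y) dx ∧ dy

Distribute the wedge, using dx_i ∧ dx_j = -dx_j ∧ dx_i and dx_i ∧ dx_i = 0. For each pair (i, j) with i < j, the coefficient of dx_i ∧ dx_j in alpha ∧ beta is (alpha_i * beta_j - alpha_j * beta_i). Collecting: alpha ∧ beta = (y) dx ∧ dy.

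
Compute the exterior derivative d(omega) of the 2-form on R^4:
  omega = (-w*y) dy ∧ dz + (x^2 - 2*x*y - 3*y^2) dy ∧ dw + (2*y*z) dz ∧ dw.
d(omega) = (-y + 2*z) dy ∧ dz ∧ dw + (2*x - 2*y) dx ∧ dy ∧ dw

For a 2-form omega = sum_{i<j} g_{ij} dx_i ∧ dx_j, the exterior derivative is
  d(omega) = sum_{i<j} d(g_{ij}) ∧ dx_i ∧ dx_j = sum_{i<j, k} (∂g_{ij}/∂x_k) dx_k ∧ dx_i ∧ dx_j.
Expand each term, using dx_k ∧ dx_i ∧ dx_j = sgn(permutation) dx_{(a)} ∧ dx_{(b)} ∧ dx_{(c)} with (a < b < c) sorted:
  d(-w*y) includes (∂/∂w)(-w*y) dw = (-y) dw, which multiplied by dy ∧ dz gives (-y) dy ∧ dz ∧ dw
  d(x^2 - 2*x*y - 3*y^2) includes (∂/∂x)(x^2 - 2*x*y - 3*y^2) dx = (2*x - 2*y) dx, which multiplied by dy ∧ dw gives (2*x - 2*y) dx ∧ dy ∧ dw
  d(2*y*z) includes (∂/∂y)(2*y*z) dy = (2*z) dy, which multiplied by dz ∧ dw gives (2*z) dy ∧ dz ∧ dw
Collecting like 3-forms: d(omega) = (-y + 2*z) dy ∧ dz ∧ dw + (2*x - 2*y) dx ∧ dy ∧ dw.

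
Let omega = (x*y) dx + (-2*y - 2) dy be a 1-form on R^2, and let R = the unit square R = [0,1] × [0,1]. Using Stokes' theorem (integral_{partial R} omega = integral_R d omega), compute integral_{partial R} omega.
integral_(partial R) omega = -1/2

Stokes: integral_partial_R omega = integral_R d omega with d omega = (∂Q/∂x - ∂P/∂y) dx ∧ dy.
  ∂Q/∂x = 0
  ∂P/∂y = x
  integrand = ∂Q/∂x - ∂P/∂y = -x.
Integrating over R: integral_0^1 integral_0^1 (-x) dx dy = -1/2.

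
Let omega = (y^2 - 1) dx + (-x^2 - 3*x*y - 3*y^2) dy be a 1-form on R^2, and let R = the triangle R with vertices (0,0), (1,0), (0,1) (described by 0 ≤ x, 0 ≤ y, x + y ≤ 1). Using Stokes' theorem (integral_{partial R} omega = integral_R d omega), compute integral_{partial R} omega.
integral_(partial R) omega = -7/6

Stokes: integral_partial_R omega = integral_R d omega with d omega = (∂Q/∂x - ∂P/∂y) dx ∧ dy.
  ∂Q/∂x = -2*x - 3*y
  ∂P/∂y = 2*y
  integrand = ∂Q/∂x - ∂P/∂y = -2*x - 5*y.
Integrating over R: integral_0^1 integral_0^{1-x} (-2*x - 5*y) dy dx = -7/6.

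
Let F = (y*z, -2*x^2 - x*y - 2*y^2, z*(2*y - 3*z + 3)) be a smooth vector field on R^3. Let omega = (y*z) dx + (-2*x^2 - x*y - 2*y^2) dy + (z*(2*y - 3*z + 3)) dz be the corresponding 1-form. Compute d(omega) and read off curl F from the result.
d(omega) = (2*z) dy ∧ dz + (y) dz ∧ dx + (-4*x - y - z) dx ∧ dy; curl F = (2*z, y, -4*x - y - z)

d omega = sum_{i<j} (∂f_j/∂x_i - ∂f_i/∂x_j) dx_i ∧ dx_j. Under the identification (dy ∧ dz, dz ∧ dx, dx ∧ dy) ↔ (e_x, e_y, e_z), the coefficients are exactly the components of curl F. Compute:
  ∂R/∂y - ∂Q/∂z = (2*z) - (0) = 2*z
  ∂P/∂z - ∂R/∂x = (y) - (0) = y
  ∂Q/∂x - ∂P/∂y = (-4*x - y) - (z) = -4*x - y - z.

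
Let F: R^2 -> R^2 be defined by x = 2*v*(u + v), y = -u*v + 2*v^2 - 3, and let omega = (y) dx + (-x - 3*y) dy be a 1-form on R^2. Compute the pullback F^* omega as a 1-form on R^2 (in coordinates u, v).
F^* omega = (3*v*(-u*v + 4*v^2 - 5)) du + (-3*u^2*v + 12*u*v^2 - 15*u - 24*v^3 + 24*v) dv

Using F^*(f dg) = (f ∘ F) d(g ∘ F), substitute each coordinate x_i by F_i(u, v) in f_i, and replace dx_i by d F_i = (∂F_i/∂u) du + (∂F_i/∂v) dv.
  For the x component: f_1(F) = -u*v + 2*v^2 - 3; d F_1 = (2*v) du + (2*u + 4*v) dv
  For the y component: f_2(F) = u*v - 8*v^2 + 9; d F_2 = (-v) du + (-u + 4*v) dv
Combining and collecting du, dv coefficients:
  coeff of du: 3*v*(-u*v + 4*v^2 - 5)
  coeff of dv: -3*u^2*v + 12*u*v^2 - 15*u - 24*v^3 + 24*v
F^* omega = (3*v*(-u*v + 4*v^2 - 5)) du + (-3*u^2*v + 12*u*v^2 - 15*u - 24*v^3 + 24*v) dv.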